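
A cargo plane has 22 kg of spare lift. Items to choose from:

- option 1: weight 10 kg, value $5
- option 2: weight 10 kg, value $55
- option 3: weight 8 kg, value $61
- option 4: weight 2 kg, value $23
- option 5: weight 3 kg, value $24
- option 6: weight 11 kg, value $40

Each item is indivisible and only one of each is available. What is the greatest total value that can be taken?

$140

This is a 0/1 knapsack; check combinations near the capacity.
- option 2+option 3+option 5: weight 10+8+3=21, value 55+61+24=140
- option 2+option 3+option 4: weight 10+8+2=20, value 55+61+23=139
- option 3+option 5+option 6: weight 8+3+11=22, value 61+24+40=125
- option 3+option 4+option 6: weight 8+2+11=21, value 61+23+40=124
Best: $140.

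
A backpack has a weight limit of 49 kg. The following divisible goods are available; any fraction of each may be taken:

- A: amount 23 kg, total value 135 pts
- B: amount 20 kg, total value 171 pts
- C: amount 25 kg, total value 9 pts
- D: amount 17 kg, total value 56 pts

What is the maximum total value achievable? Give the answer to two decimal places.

325.76

Take in order of value per unit:
- B (171/20 per unit): all 20 → value 171, running total 171.00
- A (135/23 per unit): all 23 → value 135, running total 306.00
- D (56/17 per unit): 6 of 17 → value 6×56/17 = 19.7647, running total 325.76
Total 325.76.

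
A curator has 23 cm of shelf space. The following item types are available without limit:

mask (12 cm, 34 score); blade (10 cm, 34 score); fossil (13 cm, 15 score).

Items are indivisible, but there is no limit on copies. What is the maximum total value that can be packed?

Best value-per-unit is blade at 34/10; filling with it alone gives 2×34 = 68.
Optimal mix: 1×mask + 1×blade → length 22, value 68.

68 score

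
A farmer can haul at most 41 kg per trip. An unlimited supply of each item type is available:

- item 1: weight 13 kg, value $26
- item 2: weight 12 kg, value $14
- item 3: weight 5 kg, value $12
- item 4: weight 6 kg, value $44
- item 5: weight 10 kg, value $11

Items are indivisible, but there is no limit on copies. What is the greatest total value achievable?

$276

Best value-per-unit is item 4 at 44/6; filling with it alone gives 6×44 = 264.
Optimal mix: 1×item 3 + 6×item 4 → weight 41, value 276.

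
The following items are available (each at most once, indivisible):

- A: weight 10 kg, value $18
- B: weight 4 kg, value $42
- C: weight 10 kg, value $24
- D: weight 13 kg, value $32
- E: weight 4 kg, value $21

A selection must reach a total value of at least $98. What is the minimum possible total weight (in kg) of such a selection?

27

Subsets with value ≥ 98, sorted by total weight:
- B+C+D: weight 27, value 98
- A+B+C+E: weight 28, value 105
- B+C+D+E: weight 31, value 119
- A+B+D+E: weight 31, value 113
Minimum weight: 27 kg.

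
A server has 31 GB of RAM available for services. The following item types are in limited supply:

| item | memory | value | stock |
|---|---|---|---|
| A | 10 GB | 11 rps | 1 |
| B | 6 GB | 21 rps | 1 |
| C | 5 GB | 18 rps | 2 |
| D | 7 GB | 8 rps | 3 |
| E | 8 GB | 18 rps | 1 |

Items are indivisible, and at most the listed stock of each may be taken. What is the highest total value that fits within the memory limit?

Top feasible selections:
- 1×B + 2×C + 1×D + 1×E: memory 31, value 83
- 1×B + 2×C + 1×E: memory 24, value 75
Best: 83 rps.

83 rps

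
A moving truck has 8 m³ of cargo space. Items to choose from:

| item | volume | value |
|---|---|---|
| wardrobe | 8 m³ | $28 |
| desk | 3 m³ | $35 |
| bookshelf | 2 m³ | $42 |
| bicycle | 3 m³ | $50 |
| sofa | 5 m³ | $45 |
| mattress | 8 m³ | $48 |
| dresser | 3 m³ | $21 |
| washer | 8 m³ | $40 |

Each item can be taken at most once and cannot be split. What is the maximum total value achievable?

Check high-value combinations within 8 m³:
- desk+bookshelf+bicycle: volume 3+2+3=8, value 35+42+50=127
- bookshelf+bicycle+dresser: volume 2+3+3=8, value 42+50+21=113
- desk+bookshelf+dresser: volume 3+2+3=8, value 35+42+21=98
- bicycle+sofa: volume 3+5=8, value 50+45=95
Best: $127.

$127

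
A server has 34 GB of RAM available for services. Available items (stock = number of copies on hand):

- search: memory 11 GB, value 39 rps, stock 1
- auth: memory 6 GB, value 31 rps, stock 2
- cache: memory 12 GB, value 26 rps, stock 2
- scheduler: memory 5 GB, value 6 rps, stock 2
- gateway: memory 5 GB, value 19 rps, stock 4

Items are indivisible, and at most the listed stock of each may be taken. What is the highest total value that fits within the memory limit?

139 rps

Best selections within memory 34 and stock limits:
- 1×search + 2×auth + 2×gateway: memory 33, value 139
- 2×auth + 4×gateway: memory 32, value 138
Best: 139 rps.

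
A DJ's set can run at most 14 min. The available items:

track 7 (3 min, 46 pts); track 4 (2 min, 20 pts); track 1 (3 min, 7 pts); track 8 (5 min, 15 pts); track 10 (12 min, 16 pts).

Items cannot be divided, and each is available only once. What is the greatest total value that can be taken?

88 pts

This is a 0/1 knapsack; check combinations near the capacity.
- track 7+track 4+track 1+track 8: duration 3+2+3+5=13, value 46+20+7+15=88
- track 7+track 4+track 8: duration 3+2+5=10, value 46+20+15=81
- track 7+track 4+track 1: duration 3+2+3=8, value 46+20+7=73
Best: 88 pts.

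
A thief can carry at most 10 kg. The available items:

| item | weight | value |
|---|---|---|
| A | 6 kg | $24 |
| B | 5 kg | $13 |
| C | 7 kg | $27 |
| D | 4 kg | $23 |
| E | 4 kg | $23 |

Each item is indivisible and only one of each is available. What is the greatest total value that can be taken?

Check high-value combinations within 10 kg:
- A+D: weight 6+4=10, value 24+23=47
- A+E: weight 6+4=10, value 24+23=47
- D+E: weight 4+4=8, value 23+23=46
- B+D: weight 5+4=9, value 13+23=36
- B+E: weight 5+4=9, value 13+23=36
Best: $47.

$47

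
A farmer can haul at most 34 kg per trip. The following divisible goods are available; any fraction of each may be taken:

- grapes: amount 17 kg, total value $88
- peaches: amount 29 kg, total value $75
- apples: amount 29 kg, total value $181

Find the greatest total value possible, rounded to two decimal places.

Take in order of value per unit:
- apples (181/29 per unit): all 29 → value 181, running total 181.00
- grapes (88/17 per unit): 5 of 17 → value 5×88/17 = 25.8824, running total 206.88
Total 206.88.

206.88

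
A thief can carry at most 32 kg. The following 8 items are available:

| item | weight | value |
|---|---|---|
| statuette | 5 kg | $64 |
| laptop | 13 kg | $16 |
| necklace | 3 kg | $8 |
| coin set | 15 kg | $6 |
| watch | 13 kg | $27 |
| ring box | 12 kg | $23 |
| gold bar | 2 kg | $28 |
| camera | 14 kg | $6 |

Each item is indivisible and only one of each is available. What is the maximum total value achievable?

This is a 0/1 knapsack; check combinations near the capacity.
- statuette+watch+ring box+gold bar: weight 5+13+12+2=32, value 64+27+23+28=142
- statuette+laptop+ring box+gold bar: weight 5+13+12+2=32, value 64+16+23+28=131
- statuette+necklace+watch+gold bar: weight 5+3+13+2=23, value 64+8+27+28=127
- statuette+necklace+ring box+gold bar: weight 5+3+12+2=22, value 64+8+23+28=123
- statuette+watch+gold bar: weight 5+13+2=20, value 64+27+28=119
Best: $142.

$142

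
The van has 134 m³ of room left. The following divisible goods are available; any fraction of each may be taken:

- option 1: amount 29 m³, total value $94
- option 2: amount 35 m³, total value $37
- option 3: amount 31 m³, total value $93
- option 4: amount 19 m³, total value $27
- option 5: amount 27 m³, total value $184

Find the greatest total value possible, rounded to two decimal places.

427.60

Take in order of value per unit:
- option 5 (184/27 per unit): all 27 → value 184, running total 184.00
- option 1 (94/29 per unit): all 29 → value 94, running total 278.00
- option 3 (93/31 per unit): all 31 → value 93, running total 371.00
- option 4 (27/19 per unit): all 19 → value 27, running total 398.00
- option 2 (37/35 per unit): 28 of 35 → value 28×37/35 = 29.6000, running total 427.60
Total 427.60.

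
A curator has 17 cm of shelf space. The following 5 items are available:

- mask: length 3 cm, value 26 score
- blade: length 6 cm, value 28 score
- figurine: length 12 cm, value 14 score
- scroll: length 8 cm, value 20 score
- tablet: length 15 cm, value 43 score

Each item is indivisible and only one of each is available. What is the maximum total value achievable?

74 score

Check high-value combinations within 17 cm:
- mask+blade+scroll: length 3+6+8=17, value 26+28+20=74
- mask+blade: length 3+6=9, value 26+28=54
- blade+scroll: length 6+8=14, value 28+20=48
Best: 74 score.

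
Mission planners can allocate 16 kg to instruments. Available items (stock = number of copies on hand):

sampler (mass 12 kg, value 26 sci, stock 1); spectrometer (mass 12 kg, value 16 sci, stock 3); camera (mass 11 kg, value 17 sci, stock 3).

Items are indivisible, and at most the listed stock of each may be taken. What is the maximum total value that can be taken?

26 sci

Best selections within mass 16 and stock limits:
- 1×sampler: mass 12, value 26
- 1×camera: mass 11, value 17
- 1×spectrometer: mass 12, value 16
Best: 26 sci.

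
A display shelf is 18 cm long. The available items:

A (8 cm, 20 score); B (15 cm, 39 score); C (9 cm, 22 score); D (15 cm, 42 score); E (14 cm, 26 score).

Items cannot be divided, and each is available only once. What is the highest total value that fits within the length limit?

Check high-value combinations within 18 cm:
- D: length 15, value 42
- A+C: length 8+9=17, value 20+22=42
- B: length 15, value 39
Best: 42 score.

42 score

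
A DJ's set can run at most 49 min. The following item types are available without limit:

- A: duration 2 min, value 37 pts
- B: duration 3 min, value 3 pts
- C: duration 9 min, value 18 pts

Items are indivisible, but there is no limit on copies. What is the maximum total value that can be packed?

888 pts

Best value-per-unit is A at 37/2, and filling with it alone uses duration 24×2=48. No mix of the others beats 24×37 = 888.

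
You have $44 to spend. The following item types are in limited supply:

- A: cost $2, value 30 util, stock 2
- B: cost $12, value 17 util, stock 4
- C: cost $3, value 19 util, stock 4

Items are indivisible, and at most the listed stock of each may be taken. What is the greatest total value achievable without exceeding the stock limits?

Best selections within cost 44 and stock limits:
- 2×A + 2×B + 4×C: cost 40, value 170
- 2×A + 1×B + 4×C: cost 28, value 153
- 2×A + 2×B + 3×C: cost 37, value 151
Best: 170 util.

170 util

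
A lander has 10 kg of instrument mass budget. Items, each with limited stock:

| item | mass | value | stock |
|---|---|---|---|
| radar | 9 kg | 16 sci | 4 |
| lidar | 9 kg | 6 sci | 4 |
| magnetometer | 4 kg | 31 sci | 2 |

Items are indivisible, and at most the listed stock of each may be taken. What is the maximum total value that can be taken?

Best selections within mass 10 and stock limits:
- 2×magnetometer: mass 8, value 62
- 1×magnetometer: mass 4, value 31
Best: 62 sci.

62 sci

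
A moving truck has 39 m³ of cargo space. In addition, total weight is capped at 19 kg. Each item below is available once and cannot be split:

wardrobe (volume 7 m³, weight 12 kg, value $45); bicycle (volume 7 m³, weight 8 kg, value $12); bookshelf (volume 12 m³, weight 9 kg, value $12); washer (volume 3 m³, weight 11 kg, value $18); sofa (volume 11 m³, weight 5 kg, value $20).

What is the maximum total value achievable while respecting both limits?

$65

Feasible sets respecting both limits:
- wardrobe+sofa: volume 18, weight 17, value 65
- wardrobe: volume 7, weight 12, value 45
- washer+sofa: volume 14, weight 16, value 38
Best: $65.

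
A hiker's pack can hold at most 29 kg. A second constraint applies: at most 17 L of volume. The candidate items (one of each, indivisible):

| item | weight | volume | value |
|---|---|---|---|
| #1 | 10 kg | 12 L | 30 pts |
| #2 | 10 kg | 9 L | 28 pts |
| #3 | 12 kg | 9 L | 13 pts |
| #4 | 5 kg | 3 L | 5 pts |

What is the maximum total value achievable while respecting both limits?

Feasible sets respecting both limits:
- #1+#4: weight 15, volume 15, value 35
- #2+#4: weight 15, volume 12, value 33
- #1: weight 10, volume 12, value 30
- #2: weight 10, volume 9, value 28
Best: 35 pts.

35 pts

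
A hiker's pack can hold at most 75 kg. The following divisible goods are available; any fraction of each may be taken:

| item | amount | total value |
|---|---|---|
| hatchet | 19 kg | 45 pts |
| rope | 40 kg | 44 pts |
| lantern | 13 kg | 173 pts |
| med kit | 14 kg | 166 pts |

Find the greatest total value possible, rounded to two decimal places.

Take in order of value per unit:
- lantern (173/13 per unit): all 13 → value 173, running total 173.00
- med kit (166/14 per unit): all 14 → value 166, running total 339.00
- hatchet (45/19 per unit): all 19 → value 45, running total 384.00
- rope (44/40 per unit): 29 of 40 → value 29×44/40 = 31.9000, running total 415.90
Total 415.90.

415.90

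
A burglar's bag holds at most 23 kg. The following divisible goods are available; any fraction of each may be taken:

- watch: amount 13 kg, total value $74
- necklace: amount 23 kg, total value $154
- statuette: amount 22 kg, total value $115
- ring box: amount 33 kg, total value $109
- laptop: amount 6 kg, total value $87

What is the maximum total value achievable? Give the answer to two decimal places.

200.83

Take in order of value per unit:
- laptop (87/6 per unit): all 6 → value 87, running total 87.00
- necklace (154/23 per unit): 17 of 23 → value 17×154/23 = 113.8261, running total 200.83
Total 200.83.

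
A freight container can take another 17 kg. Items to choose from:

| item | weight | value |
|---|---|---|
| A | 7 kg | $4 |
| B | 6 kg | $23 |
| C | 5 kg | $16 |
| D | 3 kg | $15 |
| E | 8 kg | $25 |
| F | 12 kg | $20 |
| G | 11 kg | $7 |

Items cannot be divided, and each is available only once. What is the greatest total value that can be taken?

$63

Check high-value combinations within 17 kg:
- B+D+E: weight 6+3+8=17, value 23+15+25=63
- C+D+E: weight 5+3+8=16, value 16+15+25=56
- B+C+D: weight 6+5+3=14, value 23+16+15=54
- B+E: weight 6+8=14, value 23+25=48
- A+B+D: weight 7+6+3=16, value 4+23+15=42
Best: $63.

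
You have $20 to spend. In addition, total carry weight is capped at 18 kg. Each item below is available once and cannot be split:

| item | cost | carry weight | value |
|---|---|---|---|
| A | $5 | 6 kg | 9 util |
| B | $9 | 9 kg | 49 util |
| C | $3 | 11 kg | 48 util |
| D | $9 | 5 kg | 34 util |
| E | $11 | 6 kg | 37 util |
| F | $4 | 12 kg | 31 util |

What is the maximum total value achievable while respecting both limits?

86 util

Feasible sets respecting both limits:
- B+E: cost 20, carry weight 15, value 86
- C+E: cost 14, carry weight 17, value 85
- B+D: cost 18, carry weight 14, value 83
Best: 86 util.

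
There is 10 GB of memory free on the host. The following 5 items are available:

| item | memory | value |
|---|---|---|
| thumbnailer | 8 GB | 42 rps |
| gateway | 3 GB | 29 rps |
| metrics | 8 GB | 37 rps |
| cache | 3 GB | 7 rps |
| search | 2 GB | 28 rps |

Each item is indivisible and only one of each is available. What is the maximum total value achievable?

This is a 0/1 knapsack; check combinations near the capacity.
- thumbnailer+search: memory 8+2=10, value 42+28=70
- metrics+search: memory 8+2=10, value 37+28=65
- gateway+cache+search: memory 3+3+2=8, value 29+7+28=64
- gateway+search: memory 3+2=5, value 29+28=57
Best: 70 rps.

70 rps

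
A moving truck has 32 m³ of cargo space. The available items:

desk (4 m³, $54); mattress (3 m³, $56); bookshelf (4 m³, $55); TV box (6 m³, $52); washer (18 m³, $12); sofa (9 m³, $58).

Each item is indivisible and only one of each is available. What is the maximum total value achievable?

Check high-value combinations within 32 m³:
- desk+mattress+bookshelf+TV box+sofa: volume 4+3+4+6+9=26, value 54+56+55+52+58=275
- desk+mattress+bookshelf+sofa: volume 4+3+4+9=20, value 54+56+55+58=223
- mattress+bookshelf+TV box+sofa: volume 3+4+6+9=22, value 56+55+52+58=221
- desk+mattress+TV box+sofa: volume 4+3+6+9=22, value 54+56+52+58=220
- desk+bookshelf+TV box+sofa: volume 4+4+6+9=23, value 54+55+52+58=219
Best: $275.

$275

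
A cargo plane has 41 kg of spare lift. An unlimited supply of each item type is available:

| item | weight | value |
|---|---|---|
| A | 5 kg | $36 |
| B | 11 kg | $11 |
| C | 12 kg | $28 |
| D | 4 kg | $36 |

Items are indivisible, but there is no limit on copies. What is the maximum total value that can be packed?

Best value-per-unit is D at 36/4; filling with it alone gives 10×36 = 360.
Optimal mix: 1×A + 9×D → weight 41, value 360.

$360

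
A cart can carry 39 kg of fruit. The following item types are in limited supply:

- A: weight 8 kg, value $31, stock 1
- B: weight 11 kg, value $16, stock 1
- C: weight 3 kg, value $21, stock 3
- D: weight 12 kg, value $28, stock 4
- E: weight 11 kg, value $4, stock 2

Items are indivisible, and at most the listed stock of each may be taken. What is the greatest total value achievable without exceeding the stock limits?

$129

Top feasible selections:
- 1×A + 2×C + 2×D: weight 38, value 129
- 1×A + 3×C + 1×D: weight 29, value 122
- 3×C + 2×D: weight 33, value 119
- 1×A + 1×B + 2×C + 1×D: weight 37, value 117
Best: $129.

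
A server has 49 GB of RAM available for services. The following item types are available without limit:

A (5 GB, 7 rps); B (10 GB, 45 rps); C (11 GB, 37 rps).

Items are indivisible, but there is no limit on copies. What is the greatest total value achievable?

Best value-per-unit is B at 45/10; filling with it alone gives 4×45 = 180.
Optimal mix: 1×A + 4×B → memory 45, value 187.

187 rps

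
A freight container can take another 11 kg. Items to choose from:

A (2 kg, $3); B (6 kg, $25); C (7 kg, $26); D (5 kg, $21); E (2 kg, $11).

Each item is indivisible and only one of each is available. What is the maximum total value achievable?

$46

Check high-value combinations within 11 kg:
- B+D: weight 6+5=11, value 25+21=46
- A+C+E: weight 2+7+2=11, value 3+26+11=40
- A+B+E: weight 2+6+2=10, value 3+25+11=39
- C+E: weight 7+2=9, value 26+11=37
Best: $46.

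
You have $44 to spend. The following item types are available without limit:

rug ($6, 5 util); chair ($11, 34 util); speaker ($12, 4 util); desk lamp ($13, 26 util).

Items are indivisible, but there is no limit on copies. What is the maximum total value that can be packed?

Best value-per-unit is chair at 34/11, and filling with it alone uses cost 4×11=44. No mix of the others beats 4×34 = 136.

136 util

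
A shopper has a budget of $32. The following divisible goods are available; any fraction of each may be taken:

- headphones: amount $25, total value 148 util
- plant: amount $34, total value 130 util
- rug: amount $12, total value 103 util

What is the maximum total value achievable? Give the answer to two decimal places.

Take in order of value per unit:
- rug (103/12 per unit): all 12 → value 103, running total 103.00
- headphones (148/25 per unit): 20 of 25 → value 20×148/25 = 118.4000, running total 221.40
Total 221.40.

221.40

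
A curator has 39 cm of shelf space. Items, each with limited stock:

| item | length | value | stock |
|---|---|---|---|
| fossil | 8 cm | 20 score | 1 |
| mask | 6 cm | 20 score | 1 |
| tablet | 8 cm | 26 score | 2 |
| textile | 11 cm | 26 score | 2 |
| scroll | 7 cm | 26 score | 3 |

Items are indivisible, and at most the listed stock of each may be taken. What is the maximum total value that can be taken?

130 score

Top feasible selections:
- 2×tablet + 3×scroll: length 37, value 130
- 1×mask + 1×tablet + 3×scroll: length 35, value 124
- 1×mask + 2×tablet + 2×scroll: length 36, value 124
Best: 130 score.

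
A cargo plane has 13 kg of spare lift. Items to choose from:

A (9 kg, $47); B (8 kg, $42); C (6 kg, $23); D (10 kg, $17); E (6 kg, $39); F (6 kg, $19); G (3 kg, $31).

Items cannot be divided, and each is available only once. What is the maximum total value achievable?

$78

Check high-value combinations within 13 kg:
- A+G: weight 9+3=12, value 47+31=78
- B+G: weight 8+3=11, value 42+31=73
- E+G: weight 6+3=9, value 39+31=70
- C+E: weight 6+6=12, value 23+39=62
- E+F: weight 6+6=12, value 39+19=58
Best: $78.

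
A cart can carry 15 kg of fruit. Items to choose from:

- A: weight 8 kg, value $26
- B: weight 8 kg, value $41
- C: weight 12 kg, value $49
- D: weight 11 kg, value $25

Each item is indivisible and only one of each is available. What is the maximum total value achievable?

$49

Check high-value combinations within 15 kg:
- C: weight 12, value 49
- B: weight 8, value 41
- A: weight 8, value 26
Best: $49.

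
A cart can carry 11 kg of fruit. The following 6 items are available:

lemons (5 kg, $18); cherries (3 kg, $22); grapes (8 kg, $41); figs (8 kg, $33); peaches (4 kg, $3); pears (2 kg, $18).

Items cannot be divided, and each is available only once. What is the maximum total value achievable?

Check high-value combinations within 11 kg:
- cherries+grapes: weight 3+8=11, value 22+41=63
- grapes+pears: weight 8+2=10, value 41+18=59
- lemons+cherries+pears: weight 5+3+2=10, value 18+22+18=58
Best: $63.

$63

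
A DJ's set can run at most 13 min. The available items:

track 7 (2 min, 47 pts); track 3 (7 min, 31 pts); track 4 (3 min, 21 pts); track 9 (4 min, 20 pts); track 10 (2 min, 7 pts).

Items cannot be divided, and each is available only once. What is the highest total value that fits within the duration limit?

99 pts

This is a 0/1 knapsack; check combinations near the capacity.
- track 7+track 3+track 4: duration 2+7+3=12, value 47+31+21=99
- track 7+track 3+track 9: duration 2+7+4=13, value 47+31+20=98
- track 7+track 4+track 9+track 10: duration 2+3+4+2=11, value 47+21+20+7=95
Best: 99 pts.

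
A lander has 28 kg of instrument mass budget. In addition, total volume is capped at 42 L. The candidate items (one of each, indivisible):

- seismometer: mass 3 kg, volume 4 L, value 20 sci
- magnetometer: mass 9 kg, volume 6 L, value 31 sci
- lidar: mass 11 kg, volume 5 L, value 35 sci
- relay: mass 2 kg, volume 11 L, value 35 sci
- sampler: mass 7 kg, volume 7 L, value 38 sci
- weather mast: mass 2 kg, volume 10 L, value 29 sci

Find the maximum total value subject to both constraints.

157 sci

Feasible sets respecting both limits:
- seismometer+lidar+relay+sampler+weather mast: mass 25, volume 37, value 157
- seismometer+magnetometer+relay+sampler+weather mast: mass 23, volume 38, value 153
- seismometer+magnetometer+lidar+relay+weather mast: mass 27, volume 36, value 150
- lidar+relay+sampler+weather mast: mass 22, volume 33, value 137
Best: 157 sci.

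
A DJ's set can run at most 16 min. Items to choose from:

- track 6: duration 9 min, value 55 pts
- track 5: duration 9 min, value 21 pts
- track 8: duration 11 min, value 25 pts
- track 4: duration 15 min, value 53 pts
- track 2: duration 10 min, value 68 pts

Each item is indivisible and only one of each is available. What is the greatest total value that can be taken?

Check high-value combinations within 16 min:
- track 2: duration 10, value 68
- track 6: duration 9, value 55
- track 4: duration 15, value 53
- track 8: duration 11, value 25
- track 5: duration 9, value 21
Best: 68 pts.

68 pts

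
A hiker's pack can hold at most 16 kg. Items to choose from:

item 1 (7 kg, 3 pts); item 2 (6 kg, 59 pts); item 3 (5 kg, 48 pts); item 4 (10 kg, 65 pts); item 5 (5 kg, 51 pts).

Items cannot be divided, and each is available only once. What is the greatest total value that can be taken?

This is a 0/1 knapsack; check combinations near the capacity.
- item 2+item 3+item 5: weight 6+5+5=16, value 59+48+51=158
- item 2+item 4: weight 6+10=16, value 59+65=124
- item 4+item 5: weight 10+5=15, value 65+51=116
- item 3+item 4: weight 5+10=15, value 48+65=113
Best: 158 pts.

158 pts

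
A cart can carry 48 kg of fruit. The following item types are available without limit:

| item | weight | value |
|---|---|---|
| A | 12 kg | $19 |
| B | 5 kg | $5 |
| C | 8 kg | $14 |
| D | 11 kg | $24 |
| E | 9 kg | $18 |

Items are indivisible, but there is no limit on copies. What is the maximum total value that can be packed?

Best value-per-unit is D at 24/11; filling with it alone gives 4×24 = 96.
Optimal mix: 1×C + 2×D + 2×E → weight 48, value 98.

$98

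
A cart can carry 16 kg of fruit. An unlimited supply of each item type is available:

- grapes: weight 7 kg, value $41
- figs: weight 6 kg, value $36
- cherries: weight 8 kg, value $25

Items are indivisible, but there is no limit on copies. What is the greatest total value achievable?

Best value-per-unit is figs at 36/6; filling with it alone gives 2×36 = 72.
Optimal mix: 2×grapes → weight 14, value 82.

$82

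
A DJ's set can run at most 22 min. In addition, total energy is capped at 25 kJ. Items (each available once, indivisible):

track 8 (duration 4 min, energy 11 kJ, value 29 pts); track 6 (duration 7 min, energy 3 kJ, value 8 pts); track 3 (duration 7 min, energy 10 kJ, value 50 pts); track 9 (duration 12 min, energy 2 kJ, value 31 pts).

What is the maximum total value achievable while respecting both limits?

Feasible sets respecting both limits:
- track 8+track 6+track 3: duration 18, energy 24, value 87
- track 3+track 9: duration 19, energy 12, value 81
- track 8+track 3: duration 11, energy 21, value 79
- track 8+track 9: duration 16, energy 13, value 60
Best: 87 pts.

87 pts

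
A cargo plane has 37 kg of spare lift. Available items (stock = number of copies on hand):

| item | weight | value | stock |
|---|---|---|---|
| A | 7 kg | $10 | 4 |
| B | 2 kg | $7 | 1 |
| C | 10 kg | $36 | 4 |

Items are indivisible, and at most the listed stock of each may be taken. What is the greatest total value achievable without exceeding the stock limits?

$118

Best selections within weight 37 and stock limits:
- 1×A + 3×C: weight 37, value 118
- 1×B + 3×C: weight 32, value 115
Best: $118.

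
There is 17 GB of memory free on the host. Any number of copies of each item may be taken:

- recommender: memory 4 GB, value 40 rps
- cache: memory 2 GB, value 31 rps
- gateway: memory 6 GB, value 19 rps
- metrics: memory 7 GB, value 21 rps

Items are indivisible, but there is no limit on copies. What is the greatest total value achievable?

Best value-per-unit is cache at 31/2, and filling with it alone uses memory 8×2=16. No mix of the others beats 8×31 = 248.

248 rps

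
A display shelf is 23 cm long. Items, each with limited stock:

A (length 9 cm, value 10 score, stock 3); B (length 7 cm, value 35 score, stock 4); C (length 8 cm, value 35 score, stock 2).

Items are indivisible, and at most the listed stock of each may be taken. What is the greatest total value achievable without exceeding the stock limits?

105 score

Top feasible selections:
- 3×B: length 21, value 105
- 2×B + 1×C: length 22, value 105
Best: 105 score.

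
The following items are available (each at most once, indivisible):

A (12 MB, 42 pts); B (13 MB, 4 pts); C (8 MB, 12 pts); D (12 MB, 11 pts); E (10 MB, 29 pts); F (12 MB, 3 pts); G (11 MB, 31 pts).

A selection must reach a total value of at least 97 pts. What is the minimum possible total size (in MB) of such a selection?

33

Subsets with value ≥ 97, sorted by total size:
- A+E+G: size 33, value 102
- A+C+E+G: size 41, value 114
- A+D+E+G: size 45, value 113
Minimum size: 33 MB.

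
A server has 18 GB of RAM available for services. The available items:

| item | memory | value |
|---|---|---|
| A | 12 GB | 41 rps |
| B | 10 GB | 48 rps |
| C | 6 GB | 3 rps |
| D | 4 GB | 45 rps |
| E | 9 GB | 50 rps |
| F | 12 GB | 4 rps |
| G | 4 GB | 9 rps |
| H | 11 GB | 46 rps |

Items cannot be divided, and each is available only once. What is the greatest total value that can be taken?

104 rps

Check high-value combinations within 18 GB:
- D+E+G: memory 4+9+4=17, value 45+50+9=104
- B+D+G: memory 10+4+4=18, value 48+45+9=102
- D+E: memory 4+9=13, value 45+50=95
- B+D: memory 10+4=14, value 48+45=93
- D+H: memory 4+11=15, value 45+46=91
Best: 104 rps.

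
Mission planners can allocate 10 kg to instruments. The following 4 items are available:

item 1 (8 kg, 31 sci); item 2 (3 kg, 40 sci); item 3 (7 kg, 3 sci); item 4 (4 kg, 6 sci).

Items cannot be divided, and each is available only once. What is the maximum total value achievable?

Check high-value combinations within 10 kg:
- item 2+item 4: mass 3+4=7, value 40+6=46
- item 2+item 3: mass 3+7=10, value 40+3=43
- item 2: mass 3, value 40
- item 1: mass 8, value 31
Best: 46 sci.

46 sci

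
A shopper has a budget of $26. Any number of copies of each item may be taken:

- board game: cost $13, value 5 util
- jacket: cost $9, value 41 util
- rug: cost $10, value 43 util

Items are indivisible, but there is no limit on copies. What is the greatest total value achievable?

86 util

Best value-per-unit is jacket at 41/9; filling with it alone gives 2×41 = 82.
Optimal mix: 2×rug → cost 20, value 86.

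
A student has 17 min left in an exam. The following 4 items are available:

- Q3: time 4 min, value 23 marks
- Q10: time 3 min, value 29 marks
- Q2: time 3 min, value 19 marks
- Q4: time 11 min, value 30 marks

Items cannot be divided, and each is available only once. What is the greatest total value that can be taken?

Check high-value combinations within 17 min:
- Q10+Q2+Q4: time 3+3+11=17, value 29+19+30=78
- Q3+Q10+Q2: time 4+3+3=10, value 23+29+19=71
- Q10+Q4: time 3+11=14, value 29+30=59
- Q3+Q4: time 4+11=15, value 23+30=53
- Q3+Q10: time 4+3=7, value 23+29=52
Best: 78 marks.

78 marks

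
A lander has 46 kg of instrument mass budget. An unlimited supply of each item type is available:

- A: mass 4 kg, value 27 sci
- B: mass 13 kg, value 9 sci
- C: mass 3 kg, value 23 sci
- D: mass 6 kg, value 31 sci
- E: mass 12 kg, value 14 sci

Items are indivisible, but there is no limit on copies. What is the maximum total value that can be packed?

349 sci

Best value-per-unit is C at 23/3; filling with it alone gives 15×23 = 345.
Optimal mix: 1×A + 14×C → mass 46, value 349.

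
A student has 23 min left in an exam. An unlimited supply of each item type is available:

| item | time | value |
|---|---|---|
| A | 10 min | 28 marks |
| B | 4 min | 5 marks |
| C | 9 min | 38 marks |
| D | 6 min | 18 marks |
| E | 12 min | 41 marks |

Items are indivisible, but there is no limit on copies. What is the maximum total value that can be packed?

81 marks

Best value-per-unit is C at 38/9; filling with it alone gives 2×38 = 76.
Optimal mix: 1×B + 2×C → time 22, value 81.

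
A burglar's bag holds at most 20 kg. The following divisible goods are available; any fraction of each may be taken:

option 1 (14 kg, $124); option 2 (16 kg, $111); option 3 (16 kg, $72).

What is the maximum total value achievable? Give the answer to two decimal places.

Take in order of value per unit:
- option 1 (124/14 per unit): all 14 → value 124, running total 124.00
- option 2 (111/16 per unit): 6 of 16 → value 6×111/16 = 41.6250, running total 165.63
Total 165.63.

165.63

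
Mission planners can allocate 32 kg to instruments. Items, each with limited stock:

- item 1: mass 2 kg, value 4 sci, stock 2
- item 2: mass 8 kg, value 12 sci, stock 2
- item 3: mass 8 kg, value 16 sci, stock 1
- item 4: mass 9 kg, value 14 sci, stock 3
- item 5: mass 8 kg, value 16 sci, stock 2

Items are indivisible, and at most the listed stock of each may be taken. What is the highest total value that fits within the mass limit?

Top feasible selections:
- 1×item 2 + 1×item 3 + 2×item 5: mass 32, value 60
- 2×item 1 + 1×item 3 + 2×item 5: mass 28, value 56
Best: 60 sci.

60 sci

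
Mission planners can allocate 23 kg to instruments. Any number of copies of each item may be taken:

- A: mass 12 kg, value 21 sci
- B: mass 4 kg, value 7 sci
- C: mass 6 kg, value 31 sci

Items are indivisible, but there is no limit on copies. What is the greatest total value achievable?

100 sci

Best value-per-unit is C at 31/6; filling with it alone gives 3×31 = 93.
Optimal mix: 1×B + 3×C → mass 22, value 100.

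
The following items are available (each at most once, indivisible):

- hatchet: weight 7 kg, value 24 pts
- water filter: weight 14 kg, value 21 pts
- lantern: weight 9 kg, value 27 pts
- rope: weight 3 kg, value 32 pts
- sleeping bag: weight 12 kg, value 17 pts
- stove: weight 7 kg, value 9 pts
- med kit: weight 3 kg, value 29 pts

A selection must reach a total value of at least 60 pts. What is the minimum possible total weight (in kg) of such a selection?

Subsets with value ≥ 60, sorted by total weight:
- rope+med kit: weight 6, value 61
- hatchet+rope+med kit: weight 13, value 85
Minimum weight: 6 kg.

6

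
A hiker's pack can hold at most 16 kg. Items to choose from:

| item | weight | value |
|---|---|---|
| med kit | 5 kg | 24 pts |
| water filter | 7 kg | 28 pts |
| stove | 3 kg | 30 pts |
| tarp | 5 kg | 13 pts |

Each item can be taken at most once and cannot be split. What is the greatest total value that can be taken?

82 pts

Check high-value combinations within 16 kg:
- med kit+water filter+stove: weight 5+7+3=15, value 24+28+30=82
- water filter+stove+tarp: weight 7+3+5=15, value 28+30+13=71
- med kit+stove+tarp: weight 5+3+5=13, value 24+30+13=67
- water filter+stove: weight 7+3=10, value 28+30=58
Best: 82 pts.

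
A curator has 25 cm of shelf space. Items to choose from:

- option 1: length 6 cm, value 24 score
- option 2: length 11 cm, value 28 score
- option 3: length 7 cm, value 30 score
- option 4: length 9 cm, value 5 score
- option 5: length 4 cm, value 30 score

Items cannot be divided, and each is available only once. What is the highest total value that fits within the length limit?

88 score

Check high-value combinations within 25 cm:
- option 2+option 3+option 5: length 11+7+4=22, value 28+30+30=88
- option 1+option 3+option 5: length 6+7+4=17, value 24+30+30=84
- option 1+option 2+option 5: length 6+11+4=21, value 24+28+30=82
- option 1+option 2+option 3: length 6+11+7=24, value 24+28+30=82
- option 3+option 4+option 5: length 7+9+4=20, value 30+5+30=65
Best: 88 score.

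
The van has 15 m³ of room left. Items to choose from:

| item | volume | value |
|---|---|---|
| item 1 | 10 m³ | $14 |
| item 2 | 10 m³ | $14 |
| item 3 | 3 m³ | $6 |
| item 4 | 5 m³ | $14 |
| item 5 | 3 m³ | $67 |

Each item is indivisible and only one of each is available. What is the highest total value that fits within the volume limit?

Check high-value combinations within 15 m³:
- item 3+item 4+item 5: volume 3+5+3=11, value 6+14+67=87
- item 4+item 5: volume 5+3=8, value 14+67=81
- item 1+item 5: volume 10+3=13, value 14+67=81
- item 2+item 5: volume 10+3=13, value 14+67=81
- item 3+item 5: volume 3+3=6, value 6+67=73
Best: $87.

$87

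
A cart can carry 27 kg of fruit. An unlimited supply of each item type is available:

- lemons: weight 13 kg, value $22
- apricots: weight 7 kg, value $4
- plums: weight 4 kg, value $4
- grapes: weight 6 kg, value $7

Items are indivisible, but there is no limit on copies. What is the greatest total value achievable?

Best value-per-unit is lemons at 22/13, and filling with it alone uses weight 2×13=26. No mix of the others beats 2×22 = 44.

$44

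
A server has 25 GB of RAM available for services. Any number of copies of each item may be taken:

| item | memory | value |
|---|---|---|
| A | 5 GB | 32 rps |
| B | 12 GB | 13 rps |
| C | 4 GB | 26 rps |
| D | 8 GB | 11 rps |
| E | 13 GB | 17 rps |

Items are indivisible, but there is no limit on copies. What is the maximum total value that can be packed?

162 rps

Best value-per-unit is C at 26/4; filling with it alone gives 6×26 = 156.
Optimal mix: 1×A + 5×C → memory 25, value 162.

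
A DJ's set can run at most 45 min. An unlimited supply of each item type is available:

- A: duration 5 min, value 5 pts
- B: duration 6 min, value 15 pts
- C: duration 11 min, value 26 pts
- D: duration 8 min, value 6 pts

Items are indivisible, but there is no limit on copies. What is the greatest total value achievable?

Best value-per-unit is B at 15/6; filling with it alone gives 7×15 = 105.
Optimal mix: 2×B + 3×C → duration 45, value 108.

108 pts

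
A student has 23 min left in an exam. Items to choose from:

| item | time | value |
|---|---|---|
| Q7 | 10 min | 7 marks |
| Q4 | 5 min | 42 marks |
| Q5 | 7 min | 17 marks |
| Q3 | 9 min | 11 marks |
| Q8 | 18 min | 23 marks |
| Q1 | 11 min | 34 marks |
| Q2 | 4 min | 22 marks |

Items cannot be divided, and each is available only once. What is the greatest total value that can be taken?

This is a 0/1 knapsack; check combinations near the capacity.
- Q4+Q1+Q2: time 5+11+4=20, value 42+34+22=98
- Q4+Q5+Q1: time 5+7+11=23, value 42+17+34=93
- Q4+Q5+Q2: time 5+7+4=16, value 42+17+22=81
Best: 98 marks.

98 marks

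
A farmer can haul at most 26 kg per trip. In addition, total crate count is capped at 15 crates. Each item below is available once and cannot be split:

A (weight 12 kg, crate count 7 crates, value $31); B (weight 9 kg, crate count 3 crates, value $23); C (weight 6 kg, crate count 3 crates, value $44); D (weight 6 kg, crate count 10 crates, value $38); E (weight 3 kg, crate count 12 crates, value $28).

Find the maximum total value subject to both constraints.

$82

Feasible sets respecting both limits:
- C+D: weight 12, crate count 13, value 82
- A+C: weight 18, crate count 10, value 75
- C+E: weight 9, crate count 15, value 72
- B+C: weight 15, crate count 6, value 67
Best: $82.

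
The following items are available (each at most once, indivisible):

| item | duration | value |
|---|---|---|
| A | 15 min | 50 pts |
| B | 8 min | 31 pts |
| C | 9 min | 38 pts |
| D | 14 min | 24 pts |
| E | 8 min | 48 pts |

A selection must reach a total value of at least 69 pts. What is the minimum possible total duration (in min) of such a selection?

16

Subsets with value ≥ 69, sorted by total duration:
- B+E: duration 16, value 79
- C+E: duration 17, value 86
- B+C: duration 17, value 69
Minimum duration: 16 min.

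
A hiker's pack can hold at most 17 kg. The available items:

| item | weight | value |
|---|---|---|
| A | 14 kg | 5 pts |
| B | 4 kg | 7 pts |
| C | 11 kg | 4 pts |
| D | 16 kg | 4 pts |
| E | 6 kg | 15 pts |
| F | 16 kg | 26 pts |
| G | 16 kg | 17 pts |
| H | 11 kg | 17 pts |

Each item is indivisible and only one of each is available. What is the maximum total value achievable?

Check high-value combinations within 17 kg:
- E+H: weight 6+11=17, value 15+17=32
- F: weight 16, value 26
- B+H: weight 4+11=15, value 7+17=24
Best: 32 pts.

32 pts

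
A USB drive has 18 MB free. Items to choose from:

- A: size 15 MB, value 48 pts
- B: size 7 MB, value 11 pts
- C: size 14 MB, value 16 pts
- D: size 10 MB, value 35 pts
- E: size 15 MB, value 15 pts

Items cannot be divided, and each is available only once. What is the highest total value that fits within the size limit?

48 pts

Check high-value combinations within 18 MB:
- A: size 15, value 48
- B+D: size 7+10=17, value 11+35=46
- D: size 10, value 35
- C: size 14, value 16
Best: 48 pts.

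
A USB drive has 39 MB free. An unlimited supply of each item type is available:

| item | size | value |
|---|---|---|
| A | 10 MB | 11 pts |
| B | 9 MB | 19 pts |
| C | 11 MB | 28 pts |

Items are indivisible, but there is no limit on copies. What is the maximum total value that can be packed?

85 pts

Best value-per-unit is C at 28/11; filling with it alone gives 3×28 = 84.
Optimal mix: 3×B + 1×C → size 38, value 85.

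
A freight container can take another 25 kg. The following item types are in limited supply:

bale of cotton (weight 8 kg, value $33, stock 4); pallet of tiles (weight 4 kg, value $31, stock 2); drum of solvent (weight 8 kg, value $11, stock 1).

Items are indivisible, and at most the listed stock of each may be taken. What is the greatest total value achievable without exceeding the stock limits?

Best selections within weight 25 and stock limits:
- 2×bale of cotton + 2×pallet of tiles: weight 24, value 128
- 1×bale of cotton + 2×pallet of tiles + 1×drum of solvent: weight 24, value 106
Best: $128.

$128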